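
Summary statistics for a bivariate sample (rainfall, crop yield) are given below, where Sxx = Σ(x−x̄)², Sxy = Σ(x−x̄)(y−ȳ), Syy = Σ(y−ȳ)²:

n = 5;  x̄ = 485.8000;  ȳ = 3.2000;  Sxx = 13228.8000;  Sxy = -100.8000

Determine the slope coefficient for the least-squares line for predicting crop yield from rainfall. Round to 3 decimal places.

b = Sxy/Sxx = -100.8/13228.8 = -0.007620

-0.008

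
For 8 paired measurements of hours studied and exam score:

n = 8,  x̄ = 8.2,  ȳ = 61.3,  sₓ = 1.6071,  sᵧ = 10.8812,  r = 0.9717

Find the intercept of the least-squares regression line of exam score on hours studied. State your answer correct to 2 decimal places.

b = r · sᵧ/sₓ = 0.9717 · 10.8812/1.6071 = 6.579094
a = ȳ − b·x̄ = 61.3 − 6.579094·8.2 = 7.351429

7.35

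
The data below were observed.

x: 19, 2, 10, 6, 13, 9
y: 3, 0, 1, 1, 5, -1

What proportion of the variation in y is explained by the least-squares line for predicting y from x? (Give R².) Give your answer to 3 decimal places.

0.409

n = 6, Σx = 59, Σy = 9, Σxy = 129, Σx² = 751, Σy² = 37
Sxx = Σx² − (Σx)²/n = 751 − 580.166667 = 170.833333
Sxy = Σxy − (Σx)(Σy)/n = 129 − 88.5 = 40.5
Syy = Σy² − (Σy)²/n = 37 − 13.5 = 23.5
R² = Sxy²/(Sxx·Syy) = (40.5)²/(170.833333·23.5) = 0.408573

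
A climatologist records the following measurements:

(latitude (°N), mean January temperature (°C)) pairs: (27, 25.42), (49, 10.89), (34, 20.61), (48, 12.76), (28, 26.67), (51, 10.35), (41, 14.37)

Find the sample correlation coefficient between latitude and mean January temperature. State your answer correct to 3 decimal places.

-0.985

n = 7, Σx = 278, Σy = 121.07, Σxy = 4396.95, Σx² = 11656, Σy² = 2377.2665
Sxx = Σx² − (Σx)²/n = 11656 − 11040.571429 = 615.428571
Sxy = Σxy − (Σx)(Σy)/n = 4396.95 − 4808.208571 = -411.258571
Syy = Σy² − (Σy)²/n = 2377.2665 − 2093.992129 = 283.274371
r = Sxy/√(Sxx·Syy) = -411.258571/√(174335.141731) = -411.258571/417.534599 = -0.984969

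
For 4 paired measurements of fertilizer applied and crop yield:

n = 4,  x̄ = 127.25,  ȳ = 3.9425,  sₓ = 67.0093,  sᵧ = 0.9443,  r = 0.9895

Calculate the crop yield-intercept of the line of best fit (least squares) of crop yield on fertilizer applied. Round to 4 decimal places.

2.1681

b = r · sᵧ/sₓ = 0.9895 · 0.9443/67.0093 = 0.013944
a = ȳ − b·x̄ = 3.9425 − 0.013944·127.25 = 2.168112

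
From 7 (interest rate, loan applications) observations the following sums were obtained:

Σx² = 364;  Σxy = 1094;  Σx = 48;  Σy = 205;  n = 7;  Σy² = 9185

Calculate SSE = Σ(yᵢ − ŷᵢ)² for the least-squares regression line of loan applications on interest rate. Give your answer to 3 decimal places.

Sxx = Σx² − (Σx)²/n = 364 − 329.142857 = 34.857143
Sxy = Σxy − (Σx)(Σy)/n = 1094 − 1405.714286 = -311.714286
Syy = Σy² − (Σy)²/n = 9185 − 6003.571429 = 3181.428571
b = Sxy/Sxx = -311.714286/34.857143 = -8.942623
SSE = Syy − b·Sxy = 3181.428571 − (-8.942623)·(-311.714286) = 393.885246

393.885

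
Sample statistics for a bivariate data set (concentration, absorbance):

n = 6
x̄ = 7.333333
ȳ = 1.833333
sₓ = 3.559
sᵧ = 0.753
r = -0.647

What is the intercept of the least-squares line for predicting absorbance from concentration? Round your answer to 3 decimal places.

b = r · sᵧ/sₓ = -0.647 · 0.753/3.559 = -0.136890
a = ȳ − b·x̄ = 1.833333 − (-0.136890)·7.333333 = 2.837192

2.837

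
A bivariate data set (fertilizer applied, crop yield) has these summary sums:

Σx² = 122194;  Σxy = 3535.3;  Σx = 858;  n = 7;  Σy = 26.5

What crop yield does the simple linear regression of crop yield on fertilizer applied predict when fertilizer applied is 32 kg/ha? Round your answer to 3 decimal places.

2.258

Sxx = Σx² − (Σx)²/n = 122194 − 105166.285714 = 17027.714286
Sxy = Σxy − (Σx)(Σy)/n = 3535.3 − 3248.142857 = 287.157143
b = Sxy/Sxx = 287.157143/17027.714286 = 0.016864
a = ȳ − b·x̄ = 3.785714 − 0.016864·122.571429 = 1.718657
ŷ(32) = a + b·32 = 1.718657 + 0.016864·32 = 2.258308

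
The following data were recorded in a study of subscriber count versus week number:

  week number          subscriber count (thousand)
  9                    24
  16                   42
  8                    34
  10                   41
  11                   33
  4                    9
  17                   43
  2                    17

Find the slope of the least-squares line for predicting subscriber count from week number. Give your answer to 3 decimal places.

2.081

n = 8, Σx = 77, Σy = 243, Σxy = 2734, Σx² = 931
Sxx = Σx² − (Σx)²/n = 931 − 741.125 = 189.875
Sxy = Σxy − (Σx)(Σy)/n = 2734 − 2338.875 = 395.125
b = Sxy/Sxx = 395.125/189.875 = 2.080974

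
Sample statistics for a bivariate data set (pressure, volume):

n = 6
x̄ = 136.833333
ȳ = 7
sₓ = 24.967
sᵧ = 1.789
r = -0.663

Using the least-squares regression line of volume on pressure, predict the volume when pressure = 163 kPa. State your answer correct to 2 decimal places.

5.76

b = r · sᵧ/sₓ = -0.663 · 1.789/24.967 = -0.047507
a = ȳ − b·x̄ = 7 − (-0.047507)·136.833333 = 13.500540
ŷ(163) = a + b·163 = 13.500540 + (-0.047507)·163 = 5.756900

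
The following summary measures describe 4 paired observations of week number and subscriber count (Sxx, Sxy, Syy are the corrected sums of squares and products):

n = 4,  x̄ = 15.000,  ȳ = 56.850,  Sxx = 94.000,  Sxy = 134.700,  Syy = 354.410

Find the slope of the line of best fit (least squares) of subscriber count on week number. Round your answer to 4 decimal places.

1.4330

b = Sxy/Sxx = 134.7/94 = 1.432979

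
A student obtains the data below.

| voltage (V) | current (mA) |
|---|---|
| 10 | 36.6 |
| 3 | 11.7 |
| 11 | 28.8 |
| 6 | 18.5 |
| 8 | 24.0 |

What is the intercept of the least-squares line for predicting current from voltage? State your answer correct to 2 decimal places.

3.27

n = 5, Σx = 38, Σy = 119.6, Σxy = 1020.9, Σx² = 330
Sxx = Σx² − (Σx)²/n = 330 − 288.8 = 41.2
Sxy = Σxy − (Σx)(Σy)/n = 1020.9 − 908.96 = 111.94
b = Sxy/Sxx = 111.94/41.2 = 2.716990
a = ȳ − b·x̄ = 23.92 − 2.716990·7.6 = 3.270874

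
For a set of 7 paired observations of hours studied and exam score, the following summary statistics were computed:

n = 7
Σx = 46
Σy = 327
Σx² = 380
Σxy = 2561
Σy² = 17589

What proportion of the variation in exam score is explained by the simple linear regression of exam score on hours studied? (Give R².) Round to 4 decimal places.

Sxx = Σx² − (Σx)²/n = 380 − 302.285714 = 77.714286
Sxy = Σxy − (Σx)(Σy)/n = 2561 − 2148.857143 = 412.142857
Syy = Σy² − (Σy)²/n = 17589 − 15275.571429 = 2313.428571
R² = Sxy²/(Sxx·Syy) = (412.142857)²/(77.714286·2313.428571) = 0.944797

0.9448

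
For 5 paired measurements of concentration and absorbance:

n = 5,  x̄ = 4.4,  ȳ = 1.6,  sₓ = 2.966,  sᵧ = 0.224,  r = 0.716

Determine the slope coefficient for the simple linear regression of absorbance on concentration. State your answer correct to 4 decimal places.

b = r · sᵧ/sₓ = 0.716 · 0.224/2.966 = 0.054074

0.0541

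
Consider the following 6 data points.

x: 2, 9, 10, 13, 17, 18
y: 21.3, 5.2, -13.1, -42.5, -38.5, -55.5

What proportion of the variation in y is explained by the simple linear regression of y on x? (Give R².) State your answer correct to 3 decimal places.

0.887

n = 6, Σx = 69, Σy = -123.1, Σxy = -2247.6, Σx² = 967, Σy² = 7021.09
Sxx = Σx² − (Σx)²/n = 967 − 793.5 = 173.5
Sxy = Σxy − (Σx)(Σy)/n = -2247.6 − (-1415.65) = -831.95
Syy = Σy² − (Σy)²/n = 7021.09 − 2525.601667 = 4495.488333
R² = Sxy²/(Sxx·Syy) = (-831.95)²/(173.5·4495.488333) = 0.887397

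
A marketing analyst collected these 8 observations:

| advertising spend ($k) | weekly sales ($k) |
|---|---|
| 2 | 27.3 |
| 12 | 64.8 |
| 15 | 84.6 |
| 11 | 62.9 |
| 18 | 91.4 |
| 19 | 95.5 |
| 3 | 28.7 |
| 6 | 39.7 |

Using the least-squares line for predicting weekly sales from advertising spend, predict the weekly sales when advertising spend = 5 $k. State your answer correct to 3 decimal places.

37.731

n = 8, Σx = 86, Σy = 494.9, Σxy = 6577.1, Σx² = 1224
Sxx = Σx² − (Σx)²/n = 1224 − 924.5 = 299.5
Sxy = Σxy − (Σx)(Σy)/n = 6577.1 − 5320.175 = 1256.925
b = Sxy/Sxx = 1256.925/299.5 = 4.196745
a = ȳ − b·x̄ = 61.8625 − 4.196745·10.75 = 16.747496
ŷ(5) = a + b·5 = 16.747496 + 4.196745·5 = 37.731219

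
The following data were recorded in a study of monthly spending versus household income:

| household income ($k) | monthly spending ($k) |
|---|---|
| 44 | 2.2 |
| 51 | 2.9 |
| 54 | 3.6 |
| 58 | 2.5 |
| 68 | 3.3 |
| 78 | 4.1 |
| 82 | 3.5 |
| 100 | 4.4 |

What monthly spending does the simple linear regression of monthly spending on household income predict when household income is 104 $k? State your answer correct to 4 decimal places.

4.5613

n = 8, Σx = 535, Σy = 26.5, Σxy = 1855.3, Σx² = 38249
Sxx = Σx² − (Σx)²/n = 38249 − 35778.125 = 2470.875
Sxy = Σxy − (Σx)(Σy)/n = 1855.3 − 1772.1875 = 83.1125
b = Sxy/Sxx = 83.1125/2470.875 = 0.033637
a = ȳ − b·x̄ = 3.3125 − 0.033637·66.875 = 1.063034
ŷ(104) = a + b·104 = 1.063034 + 0.033637·104 = 4.561269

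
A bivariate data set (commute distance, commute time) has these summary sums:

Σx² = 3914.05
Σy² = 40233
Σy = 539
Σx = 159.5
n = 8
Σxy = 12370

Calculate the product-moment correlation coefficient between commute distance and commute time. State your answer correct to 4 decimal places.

0.9575

Sxx = Σx² − (Σx)²/n = 3914.05 − 3180.03125 = 734.01875
Sxy = Σxy − (Σx)(Σy)/n = 12370 − 10746.3125 = 1623.6875
Syy = Σy² − (Σy)²/n = 40233 − 36315.125 = 3917.875
r = Sxy/√(Sxx·Syy) = 1623.6875/√(2875793.710156) = 1623.6875/1695.816532 = 0.957466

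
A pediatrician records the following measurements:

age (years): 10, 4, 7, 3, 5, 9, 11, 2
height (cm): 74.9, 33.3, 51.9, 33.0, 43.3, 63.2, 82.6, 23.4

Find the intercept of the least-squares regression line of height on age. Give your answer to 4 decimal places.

n = 8, Σx = 51, Σy = 405.6, Σxy = 3085.2, Σx² = 405
Sxx = Σx² − (Σx)²/n = 405 − 325.125 = 79.875
Sxy = Σxy − (Σx)(Σy)/n = 3085.2 − 2585.7 = 499.5
b = Sxy/Sxx = 499.5/79.875 = 6.253521
a = ȳ − b·x̄ = 50.7 − 6.253521·6.375 = 10.833803

10.8338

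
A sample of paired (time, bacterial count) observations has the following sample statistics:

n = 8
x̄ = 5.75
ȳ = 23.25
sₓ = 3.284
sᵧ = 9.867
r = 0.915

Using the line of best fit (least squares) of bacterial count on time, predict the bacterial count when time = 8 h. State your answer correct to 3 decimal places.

29.436

b = r · sᵧ/sₓ = 0.915 · 9.867/3.284 = 2.749179
a = ȳ − b·x̄ = 23.25 − 2.749179·5.75 = 7.442219
ŷ(8) = a + b·8 = 7.442219 + 2.749179·8 = 29.435654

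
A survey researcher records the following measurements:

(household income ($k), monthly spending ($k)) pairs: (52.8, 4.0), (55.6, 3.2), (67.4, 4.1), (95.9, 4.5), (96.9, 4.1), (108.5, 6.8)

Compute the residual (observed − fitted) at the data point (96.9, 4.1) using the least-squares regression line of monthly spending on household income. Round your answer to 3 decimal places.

n = 6, Σx = 477.1, Σy = 26.7, Σxy = 2232.1, Σx² = 40780.63
Sxx = Σx² − (Σx)²/n = 40780.63 − 37937.401667 = 2843.228333
Sxy = Σxy − (Σx)(Σy)/n = 2232.1 − 2123.095 = 109.005
b = Sxy/Sxx = 109.005/2843.228333 = 0.038338
a = ȳ − b·x̄ = 4.45 − 0.038338·79.516667 = 1.401453
ŷ(96.9) = 1.401453 + 0.038338·96.9 = 5.116450
residual = y − ŷ = 4.1 − 5.116450 = -1.016450

-1.016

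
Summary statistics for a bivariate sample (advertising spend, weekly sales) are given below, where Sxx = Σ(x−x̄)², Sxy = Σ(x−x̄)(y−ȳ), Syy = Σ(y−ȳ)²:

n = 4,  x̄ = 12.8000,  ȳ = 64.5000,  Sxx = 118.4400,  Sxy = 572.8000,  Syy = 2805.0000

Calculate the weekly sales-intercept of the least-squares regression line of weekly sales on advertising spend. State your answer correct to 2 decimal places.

2.60

b = Sxy/Sxx = 572.8/118.44 = 4.836204
a = ȳ − b·x̄ = 64.5 − 4.836204·12.8 = 2.596589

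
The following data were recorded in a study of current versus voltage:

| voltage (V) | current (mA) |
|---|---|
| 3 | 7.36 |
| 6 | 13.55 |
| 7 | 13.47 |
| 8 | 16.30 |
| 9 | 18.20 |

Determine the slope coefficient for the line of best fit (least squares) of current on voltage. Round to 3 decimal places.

n = 5, Σx = 33, Σy = 68.88, Σxy = 491.87, Σx² = 239
Sxx = Σx² − (Σx)²/n = 239 − 217.8 = 21.2
Sxy = Σxy − (Σx)(Σy)/n = 491.87 − 454.608 = 37.262
b = Sxy/Sxx = 37.262/21.2 = 1.757642

1.758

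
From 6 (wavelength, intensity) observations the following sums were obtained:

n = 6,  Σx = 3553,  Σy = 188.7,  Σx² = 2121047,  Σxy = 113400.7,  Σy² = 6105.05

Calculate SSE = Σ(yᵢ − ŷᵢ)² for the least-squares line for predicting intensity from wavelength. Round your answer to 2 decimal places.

9.31

Sxx = Σx² − (Σx)²/n = 2121047 − 2103968.166667 = 17078.833333
Sxy = Σxy − (Σx)(Σy)/n = 113400.7 − 111741.85 = 1658.85
Syy = Σy² − (Σy)²/n = 6105.05 − 5934.615 = 170.435
b = Sxy/Sxx = 1658.85/17078.833333 = 0.097129
SSE = Syy − b·Sxy = 170.435 − 0.097129·1658.85 = 9.312559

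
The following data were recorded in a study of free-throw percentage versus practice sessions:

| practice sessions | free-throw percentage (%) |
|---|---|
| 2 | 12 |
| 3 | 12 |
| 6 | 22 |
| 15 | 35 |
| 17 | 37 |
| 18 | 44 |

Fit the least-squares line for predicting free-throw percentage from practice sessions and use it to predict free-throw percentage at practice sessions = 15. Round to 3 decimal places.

n = 6, Σx = 61, Σy = 162, Σxy = 2138, Σx² = 887
Sxx = Σx² − (Σx)²/n = 887 − 620.166667 = 266.833333
Sxy = Σxy − (Σx)(Σy)/n = 2138 − 1647 = 491
b = Sxy/Sxx = 491/266.833333 = 1.840100
a = ȳ − b·x̄ = 27 − 1.840100·10.166667 = 8.292317
ŷ(15) = a + b·15 = 8.292317 + 1.840100·15 = 35.893816

35.894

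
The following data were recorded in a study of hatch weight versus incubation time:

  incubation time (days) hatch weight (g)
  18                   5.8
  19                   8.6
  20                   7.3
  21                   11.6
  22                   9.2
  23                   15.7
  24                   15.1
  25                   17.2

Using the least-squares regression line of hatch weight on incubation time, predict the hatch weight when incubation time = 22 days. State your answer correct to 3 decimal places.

12.117

n = 8, Σx = 172, Σy = 90.5, Σxy = 2013.3, Σx² = 3740
Sxx = Σx² − (Σx)²/n = 3740 − 3698 = 42
Sxy = Σxy − (Σx)(Σy)/n = 2013.3 − 1945.75 = 67.55
b = Sxy/Sxx = 67.55/42 = 1.608333
a = ȳ − b·x̄ = 11.3125 − 1.608333·21.5 = -23.266667
ŷ(22) = a + b·22 = -23.266667 + 1.608333·22 = 12.116667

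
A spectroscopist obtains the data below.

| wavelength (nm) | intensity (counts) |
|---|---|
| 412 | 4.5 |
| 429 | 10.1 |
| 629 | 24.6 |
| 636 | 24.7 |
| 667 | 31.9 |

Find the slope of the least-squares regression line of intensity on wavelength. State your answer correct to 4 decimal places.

n = 5, Σx = 2773, Σy = 95.8, Σxy = 58646.8, Σx² = 1598811
Sxx = Σx² − (Σx)²/n = 1598811 − 1537905.8 = 60905.2
Sxy = Σxy − (Σx)(Σy)/n = 58646.8 − 53130.68 = 5516.12
b = Sxy/Sxx = 5516.12/60905.2 = 0.090569

0.0906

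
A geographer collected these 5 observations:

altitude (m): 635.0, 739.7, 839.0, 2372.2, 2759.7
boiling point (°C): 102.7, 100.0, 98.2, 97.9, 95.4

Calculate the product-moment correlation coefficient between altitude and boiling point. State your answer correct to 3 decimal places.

-0.815

n = 5, Σx = 7345.6, Σy = 494.2, Σxy = 717088.06, Σx² = 14897579.02, Σy² = 48876.1
Sxx = Σx² − (Σx)²/n = 14897579.02 − 10791567.872 = 4106011.148
Sxy = Σxy − (Σx)(Σy)/n = 717088.06 − 726039.104 = -8951.044
Syy = Σy² − (Σy)²/n = 48876.1 − 48846.728 = 29.372
r = Sxy/√(Sxx·Syy) = -8951.044/√(120601759.439056) = -8951.044/10981.883237 = -0.815074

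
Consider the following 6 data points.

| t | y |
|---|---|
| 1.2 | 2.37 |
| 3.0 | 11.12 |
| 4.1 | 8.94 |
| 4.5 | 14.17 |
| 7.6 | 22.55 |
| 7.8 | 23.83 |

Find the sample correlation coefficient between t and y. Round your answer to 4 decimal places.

n = 6, Σx = 28.2, Σy = 82.98, Σxy = 493.877, Σx² = 166.1, Σy² = 1486.3552
Sxx = Σx² − (Σx)²/n = 166.1 − 132.54 = 33.56
Sxy = Σxy − (Σx)(Σy)/n = 493.877 − 390.006 = 103.871
Syy = Σy² − (Σy)²/n = 1486.3552 − 1147.6134 = 338.7418
r = Sxy/√(Sxx·Syy) = 103.871/√(11368.174808) = 103.871/106.621643 = 0.974202

0.9742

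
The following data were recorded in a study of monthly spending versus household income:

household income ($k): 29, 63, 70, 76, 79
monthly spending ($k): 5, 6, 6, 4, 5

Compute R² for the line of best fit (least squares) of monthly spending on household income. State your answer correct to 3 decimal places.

0.009

n = 5, Σx = 317, Σy = 26, Σxy = 1642, Σx² = 21727, Σy² = 138
Sxx = Σx² − (Σx)²/n = 21727 − 20097.8 = 1629.2
Sxy = Σxy − (Σx)(Σy)/n = 1642 − 1648.4 = -6.4
Syy = Σy² − (Σy)²/n = 138 − 135.2 = 2.8
R² = Sxy²/(Sxx·Syy) = (-6.4)²/(1629.2·2.8) = 0.008979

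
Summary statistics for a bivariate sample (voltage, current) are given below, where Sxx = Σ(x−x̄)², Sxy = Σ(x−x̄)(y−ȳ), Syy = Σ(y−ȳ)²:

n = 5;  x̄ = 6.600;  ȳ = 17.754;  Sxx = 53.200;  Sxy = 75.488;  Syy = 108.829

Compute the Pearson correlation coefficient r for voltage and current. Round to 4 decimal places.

0.9921

r = Sxy/√(Sxx·Syy) = 75.488/√(5789.7028) = 75.488/76.090097 = 0.992087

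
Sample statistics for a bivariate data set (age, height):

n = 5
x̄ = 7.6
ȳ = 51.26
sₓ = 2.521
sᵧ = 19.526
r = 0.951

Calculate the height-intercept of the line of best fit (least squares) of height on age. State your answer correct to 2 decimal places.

b = r · sᵧ/sₓ = 0.951 · 19.526/2.521 = 7.365818
a = ȳ − b·x̄ = 51.26 − 7.365818·7.6 = -4.720213

-4.72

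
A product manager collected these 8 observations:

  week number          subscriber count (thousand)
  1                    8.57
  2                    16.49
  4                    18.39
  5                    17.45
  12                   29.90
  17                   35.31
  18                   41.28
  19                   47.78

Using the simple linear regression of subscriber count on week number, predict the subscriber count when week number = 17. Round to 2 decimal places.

39.73

n = 8, Σx = 78, Σy = 215.17, Σxy = 2812.29, Σx² = 1164
Sxx = Σx² − (Σx)²/n = 1164 − 760.5 = 403.5
Sxy = Σxy − (Σx)(Σy)/n = 2812.29 − 2097.9075 = 714.3825
b = Sxy/Sxx = 714.3825/403.5 = 1.770465
a = ȳ − b·x̄ = 26.89625 − 1.770465·9.75 = 9.634219
ŷ(17) = a + b·17 = 9.634219 + 1.770465·17 = 39.732119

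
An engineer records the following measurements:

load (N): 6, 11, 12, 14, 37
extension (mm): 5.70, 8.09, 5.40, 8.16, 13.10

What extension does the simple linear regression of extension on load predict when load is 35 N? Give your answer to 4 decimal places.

12.6205

n = 5, Σx = 80, Σy = 40.45, Σxy = 786.93, Σx² = 1866
Sxx = Σx² − (Σx)²/n = 1866 − 1280 = 586
Sxy = Σxy − (Σx)(Σy)/n = 786.93 − 647.2 = 139.73
b = Sxy/Sxx = 139.73/586 = 0.238447
a = ȳ − b·x̄ = 8.09 − 0.238447·16 = 4.274846
ŷ(35) = a + b·35 = 4.274846 + 0.238447·35 = 12.620495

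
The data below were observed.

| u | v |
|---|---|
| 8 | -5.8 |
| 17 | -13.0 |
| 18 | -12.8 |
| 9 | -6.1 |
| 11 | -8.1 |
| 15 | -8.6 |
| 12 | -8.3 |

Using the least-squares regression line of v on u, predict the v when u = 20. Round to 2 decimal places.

-14.01

n = 7, Σx = 90, Σy = -62.7, Σxy = -870.4, Σx² = 1248
Sxx = Σx² − (Σx)²/n = 1248 − 1157.142857 = 90.857143
Sxy = Σxy − (Σx)(Σy)/n = -870.4 − (-806.142857) = -64.257143
b = Sxy/Sxx = -64.257143/90.857143 = -0.707233
a = ȳ − b·x̄ = -8.957143 − (-0.707233)·12.857143 = 0.135849
ŷ(20) = a + b·20 = 0.135849 + (-0.707233)·20 = -14.008805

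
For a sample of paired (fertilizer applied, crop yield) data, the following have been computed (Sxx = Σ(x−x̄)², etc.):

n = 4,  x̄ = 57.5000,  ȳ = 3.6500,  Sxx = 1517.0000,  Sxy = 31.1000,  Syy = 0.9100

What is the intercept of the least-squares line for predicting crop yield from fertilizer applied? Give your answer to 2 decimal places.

2.47

b = Sxy/Sxx = 31.1/1517 = 0.020501
a = ȳ − b·x̄ = 3.65 − 0.020501·57.5 = 2.471193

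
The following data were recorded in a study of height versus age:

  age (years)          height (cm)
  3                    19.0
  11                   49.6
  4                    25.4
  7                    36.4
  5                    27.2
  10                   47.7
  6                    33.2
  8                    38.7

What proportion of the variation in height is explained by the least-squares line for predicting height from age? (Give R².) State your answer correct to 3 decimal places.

n = 8, Σx = 54, Σy = 277.2, Σxy = 2080.8, Σx² = 420, Σy² = 10406.34
Sxx = Σx² − (Σx)²/n = 420 − 364.5 = 55.5
Sxy = Σxy − (Σx)(Σy)/n = 2080.8 − 1871.1 = 209.7
Syy = Σy² − (Σy)²/n = 10406.34 − 9604.98 = 801.36
R² = Sxy²/(Sxx·Syy) = (209.7)²/(55.5·801.36) = 0.988727

0.989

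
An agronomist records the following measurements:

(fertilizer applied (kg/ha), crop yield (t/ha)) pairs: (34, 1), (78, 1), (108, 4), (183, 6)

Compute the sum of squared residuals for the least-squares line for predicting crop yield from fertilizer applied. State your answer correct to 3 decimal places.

n = 4, Σx = 403, Σy = 12, Σxy = 1642, Σx² = 52393, Σy² = 54
Sxx = Σx² − (Σx)²/n = 52393 − 40602.25 = 11790.75
Sxy = Σxy − (Σx)(Σy)/n = 1642 − 1209 = 433
Syy = Σy² − (Σy)²/n = 54 − 36 = 18
b = Sxy/Sxx = 433/11790.75 = 0.036724
SSE = Syy − b·Sxy = 18 − 0.036724·433 = 2.098637

2.099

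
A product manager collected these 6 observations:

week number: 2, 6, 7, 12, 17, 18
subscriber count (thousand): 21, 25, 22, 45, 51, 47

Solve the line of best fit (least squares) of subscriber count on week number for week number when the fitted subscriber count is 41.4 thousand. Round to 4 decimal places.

13.3904

n = 6, Σx = 62, Σy = 211, Σxy = 2599, Σx² = 846
Sxx = Σx² − (Σx)²/n = 846 − 640.666667 = 205.333333
Sxy = Σxy − (Σx)(Σy)/n = 2599 − 2180.333333 = 418.666667
b = Sxy/Sxx = 418.666667/205.333333 = 2.038961
a = ȳ − b·x̄ = 35.166667 − 2.038961·10.333333 = 14.097403
Set a + b·x = 41.4: x = (41.4 − 14.097403) / 2.038961 = 13.390446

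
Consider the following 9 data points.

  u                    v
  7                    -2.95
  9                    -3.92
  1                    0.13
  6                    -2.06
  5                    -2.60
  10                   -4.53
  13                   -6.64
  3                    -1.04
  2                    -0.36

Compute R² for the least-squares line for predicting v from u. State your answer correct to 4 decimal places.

0.9781

n = 9, Σx = 56, Σy = -23.97, Σxy = -216.62, Σx² = 474, Σy² = 100.9111
Sxx = Σx² − (Σx)²/n = 474 − 348.444444 = 125.555556
Sxy = Σxy − (Σx)(Σy)/n = -216.62 − (-149.146667) = -67.473333
Syy = Σy² − (Σy)²/n = 100.9111 − 63.8401 = 37.071
R² = Sxy²/(Sxx·Syy) = (-67.473333)²/(125.555556·37.071) = 0.978124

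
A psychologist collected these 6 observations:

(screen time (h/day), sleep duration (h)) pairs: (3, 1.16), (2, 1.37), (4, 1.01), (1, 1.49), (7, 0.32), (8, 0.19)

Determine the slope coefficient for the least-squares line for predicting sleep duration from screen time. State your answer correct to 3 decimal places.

n = 6, Σx = 25, Σy = 5.54, Σxy = 15.51, Σx² = 143
Sxx = Σx² − (Σx)²/n = 143 − 104.166667 = 38.833333
Sxy = Σxy − (Σx)(Σy)/n = 15.51 − 23.083333 = -7.573333
b = Sxy/Sxx = -7.573333/38.833333 = -0.195021

-0.195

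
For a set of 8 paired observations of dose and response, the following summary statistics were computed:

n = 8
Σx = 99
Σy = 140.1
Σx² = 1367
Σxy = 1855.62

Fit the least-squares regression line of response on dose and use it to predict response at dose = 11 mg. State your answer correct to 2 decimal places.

16.33

Sxx = Σx² − (Σx)²/n = 1367 − 1225.125 = 141.875
Sxy = Σxy − (Σx)(Σy)/n = 1855.62 − 1733.7375 = 121.8825
b = Sxy/Sxx = 121.8825/141.875 = 0.859084
a = ȳ − b·x̄ = 17.5125 − 0.859084·12.375 = 6.881339
ŷ(11) = a + b·11 = 6.881339 + 0.859084·11 = 16.331260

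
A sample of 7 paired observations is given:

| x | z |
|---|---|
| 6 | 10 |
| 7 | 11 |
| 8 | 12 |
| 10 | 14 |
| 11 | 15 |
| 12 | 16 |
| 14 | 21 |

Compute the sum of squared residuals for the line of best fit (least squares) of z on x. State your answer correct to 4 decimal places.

4.3699

n = 7, Σx = 68, Σy = 99, Σxy = 1024, Σx² = 710, Σy² = 1483
Sxx = Σx² − (Σx)²/n = 710 − 660.571429 = 49.428571
Sxy = Σxy − (Σx)(Σy)/n = 1024 − 961.714286 = 62.285714
Syy = Σy² − (Σy)²/n = 1483 − 1400.142857 = 82.857143
b = Sxy/Sxx = 62.285714/49.428571 = 1.260116
SSE = Syy − b·Sxy = 82.857143 − 1.260116·62.285714 = 4.369942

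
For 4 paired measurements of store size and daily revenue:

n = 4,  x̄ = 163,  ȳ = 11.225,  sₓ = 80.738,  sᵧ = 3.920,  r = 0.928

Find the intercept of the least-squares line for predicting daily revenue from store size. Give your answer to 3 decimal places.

3.881

b = r · sᵧ/sₓ = 0.928 · 3.92/80.738 = 0.045056
a = ȳ − b·x̄ = 11.225 − 0.045056·163 = 3.880814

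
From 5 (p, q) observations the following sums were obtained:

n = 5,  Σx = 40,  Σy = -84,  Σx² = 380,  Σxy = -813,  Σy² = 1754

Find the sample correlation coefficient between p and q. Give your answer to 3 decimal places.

-0.983

Sxx = Σx² − (Σx)²/n = 380 − 320 = 60
Sxy = Σxy − (Σx)(Σy)/n = -813 − (-672) = -141
Syy = Σy² − (Σy)²/n = 1754 − 1411.2 = 342.8
r = Sxy/√(Sxx·Syy) = -141/√(20568) = -141/143.415480 = -0.983157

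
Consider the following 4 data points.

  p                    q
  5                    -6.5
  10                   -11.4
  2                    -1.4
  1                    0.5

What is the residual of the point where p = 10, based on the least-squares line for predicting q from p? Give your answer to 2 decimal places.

n = 4, Σx = 18, Σy = -18.8, Σxy = -148.8, Σx² = 130
Sxx = Σx² − (Σx)²/n = 130 − 81 = 49
Sxy = Σxy − (Σx)(Σy)/n = -148.8 − (-84.6) = -64.2
b = Sxy/Sxx = -64.2/49 = -1.310204
a = ȳ − b·x̄ = -4.7 − (-1.310204)·4.5 = 1.195918
ŷ(10) = 1.195918 + (-1.310204)·10 = -11.906122
residual = y − ŷ = -11.4 − (-11.906122) = 0.506122

0.51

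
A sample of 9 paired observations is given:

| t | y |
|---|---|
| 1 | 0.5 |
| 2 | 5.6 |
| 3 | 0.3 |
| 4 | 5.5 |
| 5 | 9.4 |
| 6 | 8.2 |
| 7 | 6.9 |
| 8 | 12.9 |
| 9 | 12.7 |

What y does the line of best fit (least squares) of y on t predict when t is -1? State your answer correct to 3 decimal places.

-1.771

n = 9, Σx = 45, Σy = 62, Σxy = 396.6, Σx² = 285
Sxx = Σx² − (Σx)²/n = 285 − 225 = 60
Sxy = Σxy − (Σx)(Σy)/n = 396.6 − 310 = 86.6
b = Sxy/Sxx = 86.6/60 = 1.443333
a = ȳ − b·x̄ = 6.888889 − 1.443333·5 = -0.327778
ŷ(-1) = a + b·-1 = -0.327778 + 1.443333·(-1) = -1.771111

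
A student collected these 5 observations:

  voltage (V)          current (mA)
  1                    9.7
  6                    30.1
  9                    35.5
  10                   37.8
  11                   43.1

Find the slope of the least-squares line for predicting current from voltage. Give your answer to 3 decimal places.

3.160

n = 5, Σx = 37, Σy = 156.2, Σxy = 1361.9, Σx² = 339
Sxx = Σx² − (Σx)²/n = 339 − 273.8 = 65.2
Sxy = Σxy − (Σx)(Σy)/n = 1361.9 − 1155.88 = 206.02
b = Sxy/Sxx = 206.02/65.2 = 3.159816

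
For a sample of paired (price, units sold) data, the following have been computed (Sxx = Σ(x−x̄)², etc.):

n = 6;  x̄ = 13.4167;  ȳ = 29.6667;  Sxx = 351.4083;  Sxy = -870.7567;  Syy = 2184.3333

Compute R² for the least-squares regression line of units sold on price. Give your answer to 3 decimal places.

0.988

R² = Sxy²/(Sxx·Syy) = (-870.7567)²/(351.4083·2184.3333) = 0.987786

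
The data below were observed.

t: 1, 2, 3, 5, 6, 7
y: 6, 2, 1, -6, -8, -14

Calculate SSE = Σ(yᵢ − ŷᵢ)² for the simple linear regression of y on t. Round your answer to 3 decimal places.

n = 6, Σx = 24, Σy = -19, Σxy = -163, Σx² = 124, Σy² = 337
Sxx = Σx² − (Σx)²/n = 124 − 96 = 28
Sxy = Σxy − (Σx)(Σy)/n = -163 − (-76) = -87
Syy = Σy² − (Σy)²/n = 337 − 60.166667 = 276.833333
b = Sxy/Sxx = -87/28 = -3.107143
SSE = Syy − b·Sxy = 276.833333 − (-3.107143)·(-87) = 6.511905

6.512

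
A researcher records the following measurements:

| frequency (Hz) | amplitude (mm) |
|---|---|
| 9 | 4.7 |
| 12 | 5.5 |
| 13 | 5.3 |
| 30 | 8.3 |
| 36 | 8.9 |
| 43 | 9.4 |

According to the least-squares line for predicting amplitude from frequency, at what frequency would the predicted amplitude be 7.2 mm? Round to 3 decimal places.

n = 6, Σx = 143, Σy = 42.1, Σxy = 1150.8, Σx² = 4439
Sxx = Σx² − (Σx)²/n = 4439 − 3408.166667 = 1030.833333
Sxy = Σxy − (Σx)(Σy)/n = 1150.8 − 1003.383333 = 147.416667
b = Sxy/Sxx = 147.416667/1030.833333 = 0.143007
a = ȳ − b·x̄ = 7.016667 − 0.143007·23.833333 = 3.608327
Set a + b·x = 7.2: x = (7.2 − 3.608327) / 0.143007 = 25.115319

25.115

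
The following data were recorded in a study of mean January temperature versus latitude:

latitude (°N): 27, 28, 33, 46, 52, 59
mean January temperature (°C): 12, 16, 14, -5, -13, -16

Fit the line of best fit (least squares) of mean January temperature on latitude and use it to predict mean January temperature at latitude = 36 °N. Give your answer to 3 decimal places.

6.402

n = 6, Σx = 245, Σy = 8, Σxy = -616, Σx² = 10903
Sxx = Σx² − (Σx)²/n = 10903 − 10004.166667 = 898.833333
Sxy = Σxy − (Σx)(Σy)/n = -616 − 326.666667 = -942.666667
b = Sxy/Sxx = -942.666667/898.833333 = -1.048767
a = ȳ − b·x̄ = 1.333333 − (-1.048767)·40.833333 = 44.157983
ŷ(36) = a + b·36 = 44.157983 + (-1.048767)·36 = 6.402373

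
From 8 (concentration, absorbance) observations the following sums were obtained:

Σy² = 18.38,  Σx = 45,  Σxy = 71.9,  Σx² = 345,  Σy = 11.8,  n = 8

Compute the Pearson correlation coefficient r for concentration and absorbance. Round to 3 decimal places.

0.584

Sxx = Σx² − (Σx)²/n = 345 − 253.125 = 91.875
Sxy = Σxy − (Σx)(Σy)/n = 71.9 − 66.375 = 5.525
Syy = Σy² − (Σy)²/n = 18.38 − 17.405 = 0.975
r = Sxy/√(Sxx·Syy) = 5.525/√(89.578125) = 5.525/9.464572 = 0.583756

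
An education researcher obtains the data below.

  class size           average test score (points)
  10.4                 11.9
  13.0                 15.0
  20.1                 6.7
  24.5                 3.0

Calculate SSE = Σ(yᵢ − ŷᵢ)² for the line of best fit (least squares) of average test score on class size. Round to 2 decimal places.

n = 4, Σx = 68, Σy = 36.6, Σxy = 526.93, Σx² = 1281.42, Σy² = 420.5
Sxx = Σx² − (Σx)²/n = 1281.42 − 1156 = 125.42
Sxy = Σxy − (Σx)(Σy)/n = 526.93 − 622.2 = -95.27
Syy = Σy² − (Σy)²/n = 420.5 − 334.89 = 85.61
b = Sxy/Sxx = -95.27/125.42 = -0.759608
SSE = Syy − b·Sxy = 85.61 − (-0.759608)·(-95.27) = 13.242173

13.24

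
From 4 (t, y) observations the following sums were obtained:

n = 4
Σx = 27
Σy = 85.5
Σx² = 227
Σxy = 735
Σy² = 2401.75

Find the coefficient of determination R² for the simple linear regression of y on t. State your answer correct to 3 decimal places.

Sxx = Σx² − (Σx)²/n = 227 − 182.25 = 44.75
Sxy = Σxy − (Σx)(Σy)/n = 735 − 577.125 = 157.875
Syy = Σy² − (Σy)²/n = 2401.75 − 1827.5625 = 574.1875
R² = Sxy²/(Sxx·Syy) = (157.875)²/(44.75·574.1875) = 0.970018

0.970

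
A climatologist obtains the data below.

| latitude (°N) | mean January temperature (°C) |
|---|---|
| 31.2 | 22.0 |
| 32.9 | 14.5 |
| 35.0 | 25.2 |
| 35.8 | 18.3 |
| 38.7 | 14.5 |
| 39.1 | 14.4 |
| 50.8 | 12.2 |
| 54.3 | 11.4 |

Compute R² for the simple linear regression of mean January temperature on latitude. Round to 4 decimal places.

n = 8, Σx = 317.8, Σy = 132.5, Σxy = 5063.56, Σx² = 13118.12, Σy² = 2360.59
Sxx = Σx² − (Σx)²/n = 13118.12 − 12624.605 = 493.515
Sxy = Σxy − (Σx)(Σy)/n = 5063.56 − 5263.5625 = -200.0025
Syy = Σy² − (Σy)²/n = 2360.59 − 2194.53125 = 166.05875
R² = Sxy²/(Sxx·Syy) = (-200.0025)²/(493.515·166.05875) = 0.488100

0.4881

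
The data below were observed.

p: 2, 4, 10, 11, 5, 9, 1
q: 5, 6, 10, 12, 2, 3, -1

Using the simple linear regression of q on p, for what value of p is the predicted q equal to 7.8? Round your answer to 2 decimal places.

9.02

n = 7, Σx = 42, Σy = 37, Σxy = 302, Σx² = 348
Sxx = Σx² − (Σx)²/n = 348 − 252 = 96
Sxy = Σxy − (Σx)(Σy)/n = 302 − 222 = 80
b = Sxy/Sxx = 80/96 = 0.833333
a = ȳ − b·x̄ = 5.285714 − 0.833333·6 = 0.285714
Set a + b·x = 7.8: x = (7.8 − 0.285714) / 0.833333 = 9.017143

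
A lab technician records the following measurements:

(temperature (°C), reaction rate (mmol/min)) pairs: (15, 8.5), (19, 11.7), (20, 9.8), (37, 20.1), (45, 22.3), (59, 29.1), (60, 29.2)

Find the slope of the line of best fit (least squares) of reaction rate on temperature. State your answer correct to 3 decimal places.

0.461

n = 7, Σx = 255, Σy = 130.7, Σxy = 5761.9, Σx² = 11461
Sxx = Σx² − (Σx)²/n = 11461 − 9289.285714 = 2171.714286
Sxy = Σxy − (Σx)(Σy)/n = 5761.9 − 4761.214286 = 1000.685714
b = Sxy/Sxx = 1000.685714/2171.714286 = 0.460781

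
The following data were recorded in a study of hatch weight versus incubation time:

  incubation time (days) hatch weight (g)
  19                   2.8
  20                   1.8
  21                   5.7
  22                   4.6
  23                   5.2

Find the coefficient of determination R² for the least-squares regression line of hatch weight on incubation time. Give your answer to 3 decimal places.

0.527

n = 5, Σx = 105, Σy = 20.1, Σxy = 429.7, Σx² = 2215, Σy² = 91.77
Sxx = Σx² − (Σx)²/n = 2215 − 2205 = 10
Sxy = Σxy − (Σx)(Σy)/n = 429.7 − 422.1 = 7.6
Syy = Σy² − (Σy)²/n = 91.77 − 80.802 = 10.968
R² = Sxy²/(Sxx·Syy) = (7.6)²/(10·10.968) = 0.526623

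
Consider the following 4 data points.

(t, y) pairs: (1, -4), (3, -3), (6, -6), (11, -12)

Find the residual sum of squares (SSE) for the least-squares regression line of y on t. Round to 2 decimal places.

5.14

n = 4, Σx = 21, Σy = -25, Σxy = -181, Σx² = 167, Σy² = 205
Sxx = Σx² − (Σx)²/n = 167 − 110.25 = 56.75
Sxy = Σxy − (Σx)(Σy)/n = -181 − (-131.25) = -49.75
Syy = Σy² − (Σy)²/n = 205 − 156.25 = 48.75
b = Sxy/Sxx = -49.75/56.75 = -0.876652
SSE = Syy − b·Sxy = 48.75 − (-0.876652)·(-49.75) = 5.136564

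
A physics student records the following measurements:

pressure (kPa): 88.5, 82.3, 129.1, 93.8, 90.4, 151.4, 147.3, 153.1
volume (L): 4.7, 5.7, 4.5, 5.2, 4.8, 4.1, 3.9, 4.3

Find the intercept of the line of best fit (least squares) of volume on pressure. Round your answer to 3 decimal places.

n = 8, Σx = 935.9, Σy = 37.2, Σxy = 4241.23, Σx² = 116301.81
Sxx = Σx² − (Σx)²/n = 116301.81 − 109488.60125 = 6813.20875
Sxy = Σxy − (Σx)(Σy)/n = 4241.23 − 4351.935 = -110.705
b = Sxy/Sxx = -110.705/6813.20875 = -0.016249
a = ȳ − b·x̄ = 4.65 − (-0.016249)·116.9875 = 6.550881

6.551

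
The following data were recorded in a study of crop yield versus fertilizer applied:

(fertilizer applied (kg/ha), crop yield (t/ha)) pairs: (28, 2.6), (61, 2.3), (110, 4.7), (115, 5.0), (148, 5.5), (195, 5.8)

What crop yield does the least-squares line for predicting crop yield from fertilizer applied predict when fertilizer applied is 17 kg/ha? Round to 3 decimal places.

2.167

n = 6, Σx = 657, Σy = 25.9, Σxy = 3250.1, Σx² = 89759
Sxx = Σx² − (Σx)²/n = 89759 − 71941.5 = 17817.5
Sxy = Σxy − (Σx)(Σy)/n = 3250.1 − 2836.05 = 414.05
b = Sxy/Sxx = 414.05/17817.5 = 0.023238
a = ȳ − b·x̄ = 4.316667 − 0.023238·109.5 = 1.772063
ŷ(17) = a + b·17 = 1.772063 + 0.023238·17 = 2.167116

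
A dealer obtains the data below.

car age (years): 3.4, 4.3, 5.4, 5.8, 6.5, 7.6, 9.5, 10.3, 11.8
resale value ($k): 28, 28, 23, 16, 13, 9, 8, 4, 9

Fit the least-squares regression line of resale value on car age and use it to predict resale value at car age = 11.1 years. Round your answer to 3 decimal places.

n = 9, Σx = 64.6, Σy = 138, Σxy = 808.9, Σx² = 528.44
Sxx = Σx² − (Σx)²/n = 528.44 − 463.684444 = 64.755556
Sxy = Σxy − (Σx)(Σy)/n = 808.9 − 990.533333 = -181.633333
b = Sxy/Sxx = -181.633333/64.755556 = -2.804907
a = ȳ − b·x̄ = 15.333333 − (-2.804907)·7.177778 = 35.466335
ŷ(11.1) = a + b·11.1 = 35.466335 + (-2.804907)·11.1 = 4.331863

4.332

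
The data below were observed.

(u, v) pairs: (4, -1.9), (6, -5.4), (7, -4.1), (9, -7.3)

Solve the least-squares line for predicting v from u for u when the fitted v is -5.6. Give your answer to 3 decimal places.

7.436

n = 4, Σx = 26, Σy = -18.7, Σxy = -134.4, Σx² = 182
Sxx = Σx² − (Σx)²/n = 182 − 169 = 13
Sxy = Σxy − (Σx)(Σy)/n = -134.4 − (-121.55) = -12.85
b = Sxy/Sxx = -12.85/13 = -0.988462
a = ȳ − b·x̄ = -4.675 − (-0.988462)·6.5 = 1.75
Set a + b·x = -5.6: x = (-5.6 − 1.75) / (-0.988462) = 7.435798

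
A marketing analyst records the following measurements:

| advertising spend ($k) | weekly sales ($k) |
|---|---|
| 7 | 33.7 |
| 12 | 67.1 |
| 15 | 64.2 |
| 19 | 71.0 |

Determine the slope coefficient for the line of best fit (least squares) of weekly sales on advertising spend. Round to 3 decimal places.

2.946

n = 4, Σx = 53, Σy = 236, Σxy = 3353.1, Σx² = 779
Sxx = Σx² − (Σx)²/n = 779 − 702.25 = 76.75
Sxy = Σxy − (Σx)(Σy)/n = 3353.1 − 3127 = 226.1
b = Sxy/Sxx = 226.1/76.75 = 2.945928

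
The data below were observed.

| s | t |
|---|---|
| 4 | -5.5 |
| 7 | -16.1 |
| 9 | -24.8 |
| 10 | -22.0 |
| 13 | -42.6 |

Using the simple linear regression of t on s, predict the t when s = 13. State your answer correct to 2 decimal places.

-39.44

n = 5, Σx = 43, Σy = -111, Σxy = -1131.7, Σx² = 415
Sxx = Σx² − (Σx)²/n = 415 − 369.8 = 45.2
Sxy = Σxy − (Σx)(Σy)/n = -1131.7 − (-954.6) = -177.1
b = Sxy/Sxx = -177.1/45.2 = -3.918142
a = ȳ − b·x̄ = -22.2 − (-3.918142)·8.6 = 11.496018
ŷ(13) = a + b·13 = 11.496018 + (-3.918142)·13 = -39.439823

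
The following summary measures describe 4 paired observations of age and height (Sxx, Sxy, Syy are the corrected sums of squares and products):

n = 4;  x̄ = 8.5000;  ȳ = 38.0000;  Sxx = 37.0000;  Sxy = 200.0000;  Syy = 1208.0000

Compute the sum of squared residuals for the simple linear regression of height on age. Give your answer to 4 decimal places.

126.9189

b = Sxy/Sxx = 200/37 = 5.405405
SSE = Syy − b·Sxy = 1208 − 5.405405·200 = 126.918919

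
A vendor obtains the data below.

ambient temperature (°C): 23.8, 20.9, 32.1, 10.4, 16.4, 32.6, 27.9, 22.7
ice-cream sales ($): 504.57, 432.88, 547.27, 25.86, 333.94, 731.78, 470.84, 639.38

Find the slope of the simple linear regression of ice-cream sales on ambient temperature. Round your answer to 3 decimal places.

n = 8, Σx = 186.8, Σy = 3686.52, Σxy = 95875.275, Σx² = 4767.24
Sxx = Σx² − (Σx)²/n = 4767.24 − 4361.78 = 405.46
Sxy = Σxy − (Σx)(Σy)/n = 95875.275 − 86080.242 = 9795.033
b = Sxy/Sxx = 9795.033/405.46 = 24.157828

24.158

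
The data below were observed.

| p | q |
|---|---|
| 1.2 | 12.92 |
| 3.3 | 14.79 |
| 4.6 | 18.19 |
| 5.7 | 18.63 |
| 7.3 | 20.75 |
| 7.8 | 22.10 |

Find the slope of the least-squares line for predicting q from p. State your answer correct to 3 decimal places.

1.380

n = 6, Σx = 29.9, Σy = 107.38, Σxy = 578.031, Σx² = 180.11
Sxx = Σx² − (Σx)²/n = 180.11 − 149.001667 = 31.108333
Sxy = Σxy − (Σx)(Σy)/n = 578.031 − 535.110333 = 42.920667
b = Sxy/Sxx = 42.920667/31.108333 = 1.379716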